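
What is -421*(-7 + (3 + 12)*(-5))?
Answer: 34522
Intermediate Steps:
-421*(-7 + (3 + 12)*(-5)) = -421*(-7 + 15*(-5)) = -421*(-7 - 75) = -421*(-82) = 34522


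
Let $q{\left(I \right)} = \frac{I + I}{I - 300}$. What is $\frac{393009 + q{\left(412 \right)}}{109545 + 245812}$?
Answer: $\frac{289591}{261842} \approx 1.106$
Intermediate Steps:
$q{\left(I \right)} = \frac{2 I}{-300 + I}$
$\frac{393009 + q{\left(412 \right)}}{109545 + 245812} = \frac{393009 + 2 \cdot 412 \frac{1}{-300 + 412}}{109545 + 245812} = \frac{393009 + 2 \cdot 412 \cdot \frac{1}{112}}{355357} = \left(393009 + 2 \cdot 412 \cdot \frac{1}{112}\right) \frac{1}{355357} = \left(393009 + \frac{103}{14}\right) \frac{1}{355357} = \frac{5502229}{14} \cdot \frac{1}{355357} = \frac{289591}{261842}$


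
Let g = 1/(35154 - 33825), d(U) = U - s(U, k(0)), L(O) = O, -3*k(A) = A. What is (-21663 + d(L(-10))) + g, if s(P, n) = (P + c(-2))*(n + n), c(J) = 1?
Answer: -28803416/1329 ≈ -21673.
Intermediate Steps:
k(A) = -A/3
s(P, n) = 2*n*(1 + P) (s(P, n) = (P + 1)*(n + n) = (1 + P)*(2*n) = 2*n*(1 + P))
d(U) = U (d(U) = U - 2*(-⅓*0)*(1 + U) = U - 2*0*(1 + U) = U - 1*0 = U + 0 = U)
g = 1/1329 ≈ 0.00075245
(-21663 + d(L(-10))) + g = (-21663 - 10) + 1/1329 = -21673 + 1/1329 = -28803416/1329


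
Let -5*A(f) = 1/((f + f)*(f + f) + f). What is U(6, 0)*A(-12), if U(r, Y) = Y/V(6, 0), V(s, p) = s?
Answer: 0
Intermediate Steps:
U(r, Y) = Y/6
A(f) = -1/(5*(f + 4*f²)) (A(f) = -1/(5*((f + f)*(f + f) + f)) = -1/(5*((2*f)*(2*f) + f)) = -1/(5*(4*f² + f)) = -1/(5*(f + 4*f²)))
U(6, 0)*A(-12) = ((⅙)*0)*(-⅕/(-12*(1 + 4*(-12)))) = 0*(-⅕*(-1/12)/(1 - 48)) = 0*(-⅕*(-1/12)/(-47)) = 0*(-⅕*(-1/12)*(-1/47)) = 0*(-1/2820) = 0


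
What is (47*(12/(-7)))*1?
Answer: -564/7 ≈ -80.571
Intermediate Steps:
(47*(12/(-7)))*1 = (47*(12*(-⅐)))*1 = (47*(-12/7))*1 = -564/7*1 = -564/7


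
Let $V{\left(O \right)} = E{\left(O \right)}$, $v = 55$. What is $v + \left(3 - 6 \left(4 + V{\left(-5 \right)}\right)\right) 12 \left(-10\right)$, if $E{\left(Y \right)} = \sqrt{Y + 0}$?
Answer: $2575 + 720 i \sqrt{5} \approx 2575.0 + 1610.0 i$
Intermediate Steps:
$E{\left(Y \right)} = \sqrt{Y}$
$V{\left(O \right)} = \sqrt{O}$
$v + \left(3 - 6 \left(4 + V{\left(-5 \right)}\right)\right) 12 \left(-10\right) = 55 + \left(3 - 6 \left(4 + \sqrt{-5}\right)\right) 12 \left(-10\right) = 55 + \left(3 - 6 \left(4 + i \sqrt{5}\right)\right) \left(-120\right) = 55 + \left(3 - \left(24 + 6 i \sqrt{5}\right)\right) \left(-120\right) = 55 + \left(-21 - 6 i \sqrt{5}\right) \left(-120\right) = 55 + \left(2520 + 720 i \sqrt{5}\right) = 2575 + 720 i \sqrt{5}$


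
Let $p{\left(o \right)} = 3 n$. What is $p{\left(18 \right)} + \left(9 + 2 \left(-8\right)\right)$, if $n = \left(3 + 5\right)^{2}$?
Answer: $185$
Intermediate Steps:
$n = 64$ ($n = 8^{2} = 64$)
$p{\left(o \right)} = 192$ ($p{\left(o \right)} = 3 \cdot 64 = 192$)
$p{\left(18 \right)} + \left(9 + 2 \left(-8\right)\right) = 192 + \left(9 + 2 \left(-8\right)\right) = 192 + \left(9 - 16\right) = 192 - 7 = 185$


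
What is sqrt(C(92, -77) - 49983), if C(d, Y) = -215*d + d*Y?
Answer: I*sqrt(76847) ≈ 277.21*I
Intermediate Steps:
C(d, Y) = -215*d + Y*d
sqrt(C(92, -77) - 49983) = sqrt(92*(-215 - 77) - 49983) = sqrt(92*(-292) - 49983) = sqrt(-26864 - 49983) = sqrt(-76847) = I*sqrt(76847)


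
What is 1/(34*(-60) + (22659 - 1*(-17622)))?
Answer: 1/38241 ≈ 2.6150e-5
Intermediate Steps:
1/(34*(-60) + (22659 - 1*(-17622))) = 1/(-2040 + (22659 + 17622)) = 1/(-2040 + 40281) = 1/38241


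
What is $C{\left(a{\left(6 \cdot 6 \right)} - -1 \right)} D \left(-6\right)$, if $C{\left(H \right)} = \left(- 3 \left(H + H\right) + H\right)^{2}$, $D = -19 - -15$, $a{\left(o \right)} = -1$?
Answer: $0$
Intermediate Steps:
$D = -4$ ($D = -19 + 15 = -4$)
$C{\left(H \right)} = 25 H^{2}$ ($C{\left(H \right)} = \left(- 3 \cdot 2 H + H\right)^{2} = \left(- 6 H + H\right)^{2} = \left(- 5 H\right)^{2} = 25 H^{2}$)
$C{\left(a{\left(6 \cdot 6 \right)} - -1 \right)} D \left(-6\right) = 25 \left(-1 - -1\right)^{2} \left(-4\right) \left(-6\right) = 25 \left(-1 + 1\right)^{2} \left(-4\right) \left(-6\right) = 25 \cdot 0^{2} \left(-4\right) \left(-6\right) = 25 \cdot 0 \left(-4\right) \left(-6\right) = 0 \left(-4\right) \left(-6\right) = 0 \left(-6\right) = 0$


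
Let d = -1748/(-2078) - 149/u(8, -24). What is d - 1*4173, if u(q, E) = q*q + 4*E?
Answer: -138561125/33248 ≈ -4167.5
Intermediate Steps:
u(q, E) = q**2 + 4*E
d = 182779/33248 (d = -1748/(-2078) - 149/(8**2 + 4*(-24)) = -1748*(-1/2078) - 149/(64 - 96) = 874/1039 - 149/(-32) = 874/1039 - 149*(-1/32) = 874/1039 + 149/32 = 182779/33248 ≈ 5.4974)
d - 1*4173 = 182779/33248 - 1*4173 = 182779/33248 - 4173 = -138561125/33248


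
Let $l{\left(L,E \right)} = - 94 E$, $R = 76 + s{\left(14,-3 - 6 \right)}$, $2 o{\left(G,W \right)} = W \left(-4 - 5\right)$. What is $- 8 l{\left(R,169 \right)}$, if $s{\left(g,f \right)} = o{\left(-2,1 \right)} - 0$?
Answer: $127088$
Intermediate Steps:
$o{\left(G,W \right)} = - \frac{9 W}{2}$ ($o{\left(G,W \right)} = \frac{W \left(-4 - 5\right)}{2} = \frac{W \left(-9\right)}{2} = \frac{\left(-9\right) W}{2} = - \frac{9 W}{2}$)
$s{\left(g,f \right)} = - \frac{9}{2}$ ($s{\left(g,f \right)} = \left(- \frac{9}{2}\right) 1 - 0 = - \frac{9}{2} + 0 = - \frac{9}{2}$)
$R = \frac{143}{2}$ ($R = 76 - \frac{9}{2} = \frac{143}{2} \approx 71.5$)
$- 8 l{\left(R,169 \right)} = - 8 \left(\left(-94\right) 169\right) = \left(-8\right) \left(-15886\right) = 127088$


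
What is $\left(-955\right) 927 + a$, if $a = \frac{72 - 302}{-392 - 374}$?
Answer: $- \frac{339064040}{383} \approx -8.8529 \cdot 10^{5}$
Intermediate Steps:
$a = \frac{115}{383}$ ($a = - \frac{230}{-766} = \left(-230\right) \left(- \frac{1}{766}\right) = \frac{115}{383} \approx 0.30026$)
$\left(-955\right) 927 + a = \left(-955\right) 927 + \frac{115}{383} = -885285 + \frac{115}{383} = - \frac{339064040}{383}$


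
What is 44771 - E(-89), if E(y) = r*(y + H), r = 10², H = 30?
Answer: 50671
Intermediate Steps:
r = 100
E(y) = 3000 + 100*y (E(y) = 100*(y + 30) = 100*(30 + y) = 3000 + 100*y)
44771 - E(-89) = 44771 - (3000 + 100*(-89)) = 44771 - (3000 - 8900) = 44771 - 1*(-5900) = 44771 + 5900 = 50671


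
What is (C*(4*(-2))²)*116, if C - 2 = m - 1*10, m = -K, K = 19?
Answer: -200448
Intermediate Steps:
m = -19 (m = -1*19 = -19)
C = -27 (C = 2 + (-19 - 1*10) = 2 + (-19 - 10) = 2 - 29 = -27)
(C*(4*(-2))²)*116 = -27*(4*(-2))²*116 = -27*(-8)²*116 = -27*64*116 = -1728*116 = -200448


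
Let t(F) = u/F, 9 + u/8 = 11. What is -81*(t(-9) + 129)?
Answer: -10305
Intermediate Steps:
u = 16 (u = -72 + 8*11 = -72 + 88 = 16)
t(F) = 16/F
-81*(t(-9) + 129) = -81*(16/(-9) + 129) = -81*(16*(-⅑) + 129) = -81*(-16/9 + 129) = -81*1145/9 = -10305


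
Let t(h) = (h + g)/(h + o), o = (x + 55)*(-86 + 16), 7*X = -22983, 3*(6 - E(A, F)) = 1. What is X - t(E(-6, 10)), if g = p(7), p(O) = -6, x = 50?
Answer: -506384446/154231 ≈ -3283.3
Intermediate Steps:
E(A, F) = 17/3 (E(A, F) = 6 - 1/3*1 = 6 - 1/3 = 17/3)
g = -6
X = -22983/7 (X = (1/7)*(-22983) = -22983/7 ≈ -3283.3)
o = -7350 (o = (50 + 55)*(-86 + 16) = 105*(-70) = -7350)
t(h) = (-6 + h)/(-7350 + h) (t(h) = (h - 6)/(h - 7350) = (-6 + h)/(-7350 + h))
X - t(E(-6, 10)) = -22983/7 - (-6 + 17/3)/(-7350 + 17/3) = -22983/7 - (-1)/((-22033/3)*3) = -22983/7 - (-3)*(-1)/(22033*3) = -22983/7 - 1*1/22033 = -22983/7 - 1/22033 = -506384446/154231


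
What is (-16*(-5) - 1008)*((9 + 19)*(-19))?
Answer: 493696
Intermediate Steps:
(-16*(-5) - 1008)*((9 + 19)*(-19)) = (80 - 1008)*(28*(-19)) = -928*(-532) = 493696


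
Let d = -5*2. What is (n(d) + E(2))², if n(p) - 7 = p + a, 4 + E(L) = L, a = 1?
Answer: 16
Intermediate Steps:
E(L) = -4 + L
d = -10
n(p) = 8 + p (n(p) = 7 + (p + 1) = 7 + (1 + p) = 8 + p)
(n(d) + E(2))² = ((8 - 10) + (-4 + 2))² = (-2 - 2)² = (-4)² = 16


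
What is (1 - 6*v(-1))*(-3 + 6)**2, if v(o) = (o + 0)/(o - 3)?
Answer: -9/2 ≈ -4.5000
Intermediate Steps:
v(o) = o/(-3 + o)
(1 - 6*v(-1))*(-3 + 6)**2 = (1 - (-6)/(-3 - 1))*(-3 + 6)**2 = (1 - (-6)/(-4))*3**2 = (1 - (-6)*(-1)/4)*9 = (1 - 6*1/4)*9 = (1 - 3/2)*9 = -1/2*9 = -9/2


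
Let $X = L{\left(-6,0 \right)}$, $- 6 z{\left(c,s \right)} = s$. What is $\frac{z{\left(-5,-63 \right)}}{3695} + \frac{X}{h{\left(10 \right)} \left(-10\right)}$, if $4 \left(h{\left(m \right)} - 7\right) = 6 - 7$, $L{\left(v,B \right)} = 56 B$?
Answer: $\frac{21}{7390} \approx 0.0028417$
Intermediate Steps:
$z{\left(c,s \right)} = - \frac{s}{6}$
$h{\left(m \right)} = \frac{27}{4}$ ($h{\left(m \right)} = 7 + \frac{6 - 7}{4} = 7 + \frac{1}{4} \left(-1\right) = 7 - \frac{1}{4} = \frac{27}{4}$)
$X = 0$ ($X = 56 \cdot 0 = 0$)
$\frac{z{\left(-5,-63 \right)}}{3695} + \frac{X}{h{\left(10 \right)} \left(-10\right)} = \frac{\left(- \frac{1}{6}\right) \left(-63\right)}{3695} + \frac{0}{\frac{27}{4} \left(-10\right)} = \frac{21}{2} \cdot \frac{1}{3695} + \frac{0}{- \frac{135}{2}} = \frac{21}{7390} + 0 \left(- \frac{2}{135}\right) = \frac{21}{7390} + 0 = \frac{21}{7390}$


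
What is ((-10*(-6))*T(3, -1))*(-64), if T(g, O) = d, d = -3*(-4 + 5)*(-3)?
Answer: -34560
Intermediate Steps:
d = 9 (d = -3*1*(-3) = -3*(-3) = 9)
T(g, O) = 9
((-10*(-6))*T(3, -1))*(-64) = (-10*(-6)*9)*(-64) = (60*9)*(-64) = 540*(-64) = -34560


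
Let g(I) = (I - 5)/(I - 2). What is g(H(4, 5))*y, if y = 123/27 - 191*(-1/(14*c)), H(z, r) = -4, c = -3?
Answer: 1/84 ≈ 0.011905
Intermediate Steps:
g(I) = (-5 + I)/(-2 + I)
y = 1/126 (y = 123/27 - 191/(-2*7*(-3)) = 123*(1/27) - 191/((-14*(-3))) = 41/9 - 191/42 = 1/126 ≈ 0.0079365)
g(H(4, 5))*y = ((-5 - 4)/(-2 - 4))*(1/126) = (-9/(-6))*(1/126) = -⅙*(-9)*(1/126) = (3/2)*(1/126) = 1/84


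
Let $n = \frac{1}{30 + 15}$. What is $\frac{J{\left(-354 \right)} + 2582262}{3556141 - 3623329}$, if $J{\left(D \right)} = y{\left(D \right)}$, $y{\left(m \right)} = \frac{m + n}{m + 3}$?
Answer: $- \frac{3707894929}{96475860} \approx -38.433$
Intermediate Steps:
$n = \frac{1}{45} \approx 0.022222$
$y{\left(m \right)} = \frac{\frac{1}{45} + m}{3 + m}$ ($y{\left(m \right)} = \frac{m + \frac{1}{45}}{m + 3} = \frac{\frac{1}{45} + m}{3 + m}$)
$J{\left(D \right)} = \frac{\frac{1}{45} + D}{3 + D}$
$\frac{J{\left(-354 \right)} + 2582262}{3556141 - 3623329} = \frac{\frac{\frac{1}{45} - 354}{3 - 354} + 2582262}{3556141 - 3623329} = \frac{\frac{1}{-351} \left(- \frac{15929}{45}\right) + 2582262}{-67188} = \left(\left(- \frac{1}{351}\right) \left(- \frac{15929}{45}\right) + 2582262\right) \left(- \frac{1}{67188}\right) = \left(\frac{15929}{15795} + 2582262\right) \left(- \frac{1}{67188}\right) = \frac{40786844219}{15795} \left(- \frac{1}{67188}\right) = - \frac{3707894929}{96475860}$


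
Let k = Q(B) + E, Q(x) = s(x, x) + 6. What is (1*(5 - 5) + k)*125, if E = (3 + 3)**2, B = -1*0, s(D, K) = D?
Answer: 5250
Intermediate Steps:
B = 0
Q(x) = 6 + x (Q(x) = x + 6 = 6 + x)
E = 36 (E = 6**2 = 36)
k = 42 (k = (6 + 0) + 36 = 6 + 36 = 42)
(1*(5 - 5) + k)*125 = (1*(5 - 5) + 42)*125 = (1*0 + 42)*125 = (0 + 42)*125 = 42*125 = 5250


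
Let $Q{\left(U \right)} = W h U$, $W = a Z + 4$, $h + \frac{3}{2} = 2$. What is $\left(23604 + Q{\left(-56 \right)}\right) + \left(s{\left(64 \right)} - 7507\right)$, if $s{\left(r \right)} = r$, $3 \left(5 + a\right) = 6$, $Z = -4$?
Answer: $15713$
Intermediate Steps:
$h = \frac{1}{2}$ ($h = - \frac{3}{2} + 2 = \frac{1}{2} \approx 0.5$)
$a = -3$ ($a = -5 + \frac{1}{3} \cdot 6 = -5 + 2 = -3$)
$W = 16$ ($W = \left(-3\right) \left(-4\right) + 4 = 12 + 4 = 16$)
$Q{\left(U \right)} = 8 U$ ($Q{\left(U \right)} = 16 \cdot \frac{1}{2} U = 8 U$)
$\left(23604 + Q{\left(-56 \right)}\right) + \left(s{\left(64 \right)} - 7507\right) = \left(23604 + 8 \left(-56\right)\right) + \left(64 - 7507\right) = \left(23604 - 448\right) + \left(64 - 7507\right) = 23156 - 7443 = 15713$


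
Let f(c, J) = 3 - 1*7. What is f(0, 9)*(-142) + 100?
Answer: 668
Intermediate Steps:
f(c, J) = -4 (f(c, J) = 3 - 7 = -4)
f(0, 9)*(-142) + 100 = -4*(-142) + 100 = 568 + 100 = 668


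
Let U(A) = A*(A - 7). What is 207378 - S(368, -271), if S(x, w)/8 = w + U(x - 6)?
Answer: -818534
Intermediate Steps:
U(A) = A*(-7 + A)
S(x, w) = 8*w + 8*(-13 + x)*(-6 + x) (S(x, w) = 8*(w + (x - 6)*(-7 + (x - 6))) = 8*(w + (-6 + x)*(-7 + (-6 + x))) = 8*(w + (-6 + x)*(-13 + x)) = 8*(w + (-13 + x)*(-6 + x)) = 8*w + 8*(-13 + x)*(-6 + x))
207378 - S(368, -271) = 207378 - (8*(-271) + 8*(-13 + 368)*(-6 + 368)) = 207378 - (-2168 + 8*355*362) = 207378 - (-2168 + 1028080) = 207378 - 1*1025912 = 207378 - 1025912 = -818534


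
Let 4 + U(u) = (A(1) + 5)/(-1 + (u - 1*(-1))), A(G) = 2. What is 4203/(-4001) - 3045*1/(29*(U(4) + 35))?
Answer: -2231013/524131 ≈ -4.2566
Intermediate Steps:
U(u) = -4 + 7/u (U(u) = -4 + (2 + 5)/(-1 + (u - 1*(-1))) = -4 + 7/(-1 + (u + 1)) = -4 + 7/(-1 + (1 + u)) = -4 + 7/u)
4203/(-4001) - 3045*1/(29*(U(4) + 35)) = 4203/(-4001) - 3045*1/(29*((-4 + 7/4) + 35)) = 4203*(-1/4001) - 3045*1/(29*((-4 + 7*(1/4)) + 35)) = -4203/4001 - 3045*1/(29*((-4 + 7/4) + 35)) = -4203/4001 - 3045*1/(29*(-9/4 + 35)) = -4203/4001 - 3045/(29*(131/4)) = -4203/4001 - 3045/3799/4 = -4203/4001 - 3045*4/3799 = -4203/4001 - 420/131 = -2231013/524131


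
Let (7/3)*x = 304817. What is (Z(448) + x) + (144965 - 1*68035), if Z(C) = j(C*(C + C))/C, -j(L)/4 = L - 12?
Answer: 5711495/28 ≈ 2.0398e+5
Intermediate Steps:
x = 914451/7 (x = (3/7)*304817 = 914451/7 ≈ 1.3064e+5)
j(L) = 48 - 4*L (j(L) = -4*(L - 12) = -4*(-12 + L) = 48 - 4*L)
Z(C) = (48 - 8*C²)/C (Z(C) = (48 - 4*C*(C + C))/C = (48 - 4*C*2*C)/C = (48 - 8*C²)/C)
(Z(448) + x) + (144965 - 1*68035) = ((-8*448 + 48/448) + 914451/7) + (144965 - 1*68035) = ((-3584 + 48*(1/448)) + 914451/7) + (144965 - 68035) = ((-3584 + 3/28) + 914451/7) + 76930 = (-100349/28 + 914451/7) + 76930 = 3557455/28 + 76930 = 5711495/28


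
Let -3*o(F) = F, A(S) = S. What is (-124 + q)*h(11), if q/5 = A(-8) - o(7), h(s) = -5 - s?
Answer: 7312/3 ≈ 2437.3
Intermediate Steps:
o(F) = -F/3
q = -85/3 (q = 5*(-8 - (-1)*7/3) = 5*(-8 - 1*(-7/3)) = 5*(-8 + 7/3) = 5*(-17/3) = -85/3 ≈ -28.333)
(-124 + q)*h(11) = (-124 - 85/3)*(-5 - 1*11) = -457*(-5 - 11)/3 = -457/3*(-16) = 7312/3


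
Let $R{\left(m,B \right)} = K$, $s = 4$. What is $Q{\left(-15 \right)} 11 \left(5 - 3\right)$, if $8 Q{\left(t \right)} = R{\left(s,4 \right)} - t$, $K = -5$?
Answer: $\frac{55}{2} \approx 27.5$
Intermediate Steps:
$R{\left(m,B \right)} = -5$
$Q{\left(t \right)} = - \frac{5}{8} - \frac{t}{8}$ ($Q{\left(t \right)} = \frac{-5 - t}{8} = - \frac{5}{8} - \frac{t}{8}$)
$Q{\left(-15 \right)} 11 \left(5 - 3\right) = \left(- \frac{5}{8} - - \frac{15}{8}\right) 11 \left(5 - 3\right) = \left(- \frac{5}{8} + \frac{15}{8}\right) 11 \cdot 2 = \frac{5}{4} \cdot 22 = \frac{55}{2}$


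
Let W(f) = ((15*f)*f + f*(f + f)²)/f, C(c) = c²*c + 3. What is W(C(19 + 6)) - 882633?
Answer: 976289323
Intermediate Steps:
C(c) = 3 + c³ (C(c) = c³ + 3 = 3 + c³)
W(f) = (4*f³ + 15*f²)/f (W(f) = (15*f² + f*(2*f)²)/f = (15*f² + f*(4*f²))/f = (15*f² + 4*f³)/f = (4*f³ + 15*f²)/f)
W(C(19 + 6)) - 882633 = (3 + (19 + 6)³)*(15 + 4*(3 + (19 + 6)³)) - 882633 = (3 + 25³)*(15 + 4*(3 + 25³)) - 882633 = (3 + 15625)*(15 + 4*(3 + 15625)) - 882633 = 15628*(15 + 4*15628) - 882633 = 15628*(15 + 62512) - 882633 = 15628*62527 - 882633 = 977171956 - 882633 = 976289323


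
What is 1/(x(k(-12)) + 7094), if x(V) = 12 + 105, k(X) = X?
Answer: 1/7211 ≈ 0.00013868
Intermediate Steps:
x(V) = 117
1/(x(k(-12)) + 7094) = 1/(117 + 7094) = 1/7211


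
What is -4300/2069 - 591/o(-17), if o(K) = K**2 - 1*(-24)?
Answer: -2568679/647597 ≈ -3.9665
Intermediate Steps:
o(K) = 24 + K**2 (o(K) = K**2 + 24 = 24 + K**2)
-4300/2069 - 591/o(-17) = -4300/2069 - 591/(24 + (-17)**2) = -4300*1/2069 - 591/(24 + 289) = -4300/2069 - 591/313 = -2568679/647597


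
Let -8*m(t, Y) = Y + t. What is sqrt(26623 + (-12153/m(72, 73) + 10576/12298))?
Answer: sqrt(21697918329656855)/891605 ≈ 165.21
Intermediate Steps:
m(t, Y) = -Y/8 - t/8 (m(t, Y) = -(Y + t)/8 = -Y/8 - t/8)
sqrt(26623 + (-12153/m(72, 73) + 10576/12298)) = sqrt(26623 + (-12153/(-1/8*73 - 1/8*72) + 10576/12298)) = sqrt(26623 + (-12153/(-73/8 - 9) + 10576*(1/12298))) = sqrt(26623 + (-12153/(-145/8) + 5288/6149)) = sqrt(26623 + (-12153*(-8/145) + 5288/6149)) = sqrt(26623 + (97224/145 + 5288/6149)) = sqrt(26623 + 598597136/891605) = sqrt(24335797051/891605) = sqrt(21697918329656855)/891605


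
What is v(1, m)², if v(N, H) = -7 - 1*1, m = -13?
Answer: 64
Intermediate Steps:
v(N, H) = -8 (v(N, H) = -7 - 1 = -8)
v(1, m)² = (-8)² = 64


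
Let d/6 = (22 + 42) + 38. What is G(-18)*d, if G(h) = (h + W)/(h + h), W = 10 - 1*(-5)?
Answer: 51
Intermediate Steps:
d = 612 (d = 6*((22 + 42) + 38) = 6*(64 + 38) = 6*102 = 612)
W = 15 (W = 10 + 5 = 15)
G(h) = (15 + h)/(2*h) (G(h) = (h + 15)/(h + h) = (15 + h)/((2*h)) = (15 + h)*(1/(2*h)) = (15 + h)/(2*h))
G(-18)*d = ((1/2)*(15 - 18)/(-18))*612 = ((1/2)*(-1/18)*(-3))*612 = (1/12)*612 = 51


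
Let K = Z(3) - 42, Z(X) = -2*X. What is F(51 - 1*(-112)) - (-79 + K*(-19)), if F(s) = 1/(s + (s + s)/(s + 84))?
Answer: -33808724/40587 ≈ -832.99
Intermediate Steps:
K = -48 (K = -2*3 - 42 = -6 - 42 = -48)
F(s) = 1/(s + 2*s/(84 + s)) (F(s) = 1/(s + (2*s)/(84 + s)) = 1/(s + 2*s/(84 + s)))
F(51 - 1*(-112)) - (-79 + K*(-19)) = (84 + (51 - 1*(-112)))/((51 - 1*(-112))*(86 + (51 - 1*(-112)))) - (-79 - 48*(-19)) = (84 + (51 + 112))/((51 + 112)*(86 + (51 + 112))) - (-79 + 912) = (84 + 163)/(163*(86 + 163)) - 1*833 = (1/163)*247/249 - 833 = (1/163)*(1/249)*247 - 833 = 247/40587 - 833 = -33808724/40587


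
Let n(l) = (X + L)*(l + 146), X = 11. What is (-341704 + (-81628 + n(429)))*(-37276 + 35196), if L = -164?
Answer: 1063518560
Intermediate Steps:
n(l) = -22338 - 153*l (n(l) = (11 - 164)*(l + 146) = -153*(146 + l) = -22338 - 153*l)
(-341704 + (-81628 + n(429)))*(-37276 + 35196) = (-341704 + (-81628 + (-22338 - 153*429)))*(-37276 + 35196) = (-341704 + (-81628 + (-22338 - 65637)))*(-2080) = (-341704 + (-81628 - 87975))*(-2080) = (-341704 - 169603)*(-2080) = -511307*(-2080) = 1063518560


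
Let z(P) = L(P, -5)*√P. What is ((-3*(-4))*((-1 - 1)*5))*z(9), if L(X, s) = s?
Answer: 1800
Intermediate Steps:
z(P) = -5*√P
((-3*(-4))*((-1 - 1)*5))*z(9) = ((-3*(-4))*((-1 - 1)*5))*(-5*√9) = (12*(-2*5))*(-5*3) = (12*(-10))*(-15) = -120*(-15) = 1800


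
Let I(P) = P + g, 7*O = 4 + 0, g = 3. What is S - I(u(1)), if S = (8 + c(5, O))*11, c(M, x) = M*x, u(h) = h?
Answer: 808/7 ≈ 115.43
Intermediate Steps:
O = 4/7 (O = (4 + 0)/7 = (1/7)*4 = 4/7 ≈ 0.57143)
I(P) = 3 + P (I(P) = P + 3 = 3 + P)
S = 836/7 (S = (8 + 5*(4/7))*11 = (8 + 20/7)*11 = (76/7)*11 = 836/7 ≈ 119.43)
S - I(u(1)) = 836/7 - (3 + 1) = 836/7 - 1*4 = 836/7 - 4 = 808/7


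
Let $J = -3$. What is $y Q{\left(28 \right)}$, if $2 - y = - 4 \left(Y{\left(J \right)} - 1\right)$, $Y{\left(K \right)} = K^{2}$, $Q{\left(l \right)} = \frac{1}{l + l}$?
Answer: $\frac{17}{28} \approx 0.60714$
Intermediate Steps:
$Q{\left(l \right)} = \frac{1}{2 l}$
$y = 34$ ($y = 2 - - 4 \left(\left(-3\right)^{2} - 1\right) = 2 - - 4 \left(9 - 1\right) = 2 - \left(-4\right) 8 = 2 - -32 = 2 + 32 = 34$)
$y Q{\left(28 \right)} = 34 \frac{1}{2 \cdot 28} = 34 \cdot \frac{1}{2} \cdot \frac{1}{28} = 34 \cdot \frac{1}{56} = \frac{17}{28}$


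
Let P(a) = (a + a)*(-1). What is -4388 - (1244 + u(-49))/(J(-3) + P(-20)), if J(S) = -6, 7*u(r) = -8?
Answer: -526522/119 ≈ -4424.6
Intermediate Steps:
P(a) = -2*a (P(a) = (2*a)*(-1) = -2*a)
u(r) = -8/7 (u(r) = (1/7)*(-8) = -8/7)
-4388 - (1244 + u(-49))/(J(-3) + P(-20)) = -4388 - (1244 - 8/7)/(-6 - 2*(-20)) = -4388 - 8700/(7*(-6 + 40)) = -4388 - 8700/(7*34) = -4388 - 1*4350/119 = -4388 - 4350/119 = -526522/119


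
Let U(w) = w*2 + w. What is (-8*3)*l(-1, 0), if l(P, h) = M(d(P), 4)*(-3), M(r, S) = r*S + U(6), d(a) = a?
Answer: 1008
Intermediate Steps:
U(w) = 3*w (U(w) = 2*w + w = 3*w)
M(r, S) = 18 + S*r (M(r, S) = r*S + 3*6 = S*r + 18 = 18 + S*r)
l(P, h) = -54 - 12*P (l(P, h) = (18 + 4*P)*(-3) = -54 - 12*P)
(-8*3)*l(-1, 0) = (-8*3)*(-54 - 12*(-1)) = -24*(-54 + 12) = -24*(-42) = 1008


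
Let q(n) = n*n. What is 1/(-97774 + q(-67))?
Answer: -1/93285 ≈ -1.0720e-5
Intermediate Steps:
q(n) = n²
1/(-97774 + q(-67)) = 1/(-97774 + (-67)²) = 1/(-97774 + 4489) = 1/(-93285) = -1/93285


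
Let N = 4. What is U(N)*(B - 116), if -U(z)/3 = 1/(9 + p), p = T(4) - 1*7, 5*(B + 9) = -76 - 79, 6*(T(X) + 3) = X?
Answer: -1404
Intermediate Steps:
T(X) = -3 + X/6
B = -40 (B = -9 + (-76 - 79)/5 = -9 + (⅕)*(-155) = -9 - 31 = -40)
p = -28/3 (p = (-3 + (⅙)*4) - 1*7 = (-3 + ⅔) - 7 = -7/3 - 7 = -28/3 ≈ -9.3333)
U(z) = 9 (U(z) = -3/(9 - 28/3) = -3/(-⅓) = -3*(-3) = 9)
U(N)*(B - 116) = 9*(-40 - 116) = 9*(-156) = -1404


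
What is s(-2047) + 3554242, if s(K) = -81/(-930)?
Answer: 1101815047/310 ≈ 3.5542e+6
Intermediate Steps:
s(K) = 27/310 (s(K) = -81*(-1/930) = 27/310)
s(-2047) + 3554242 = 27/310 + 3554242 = 1101815047/310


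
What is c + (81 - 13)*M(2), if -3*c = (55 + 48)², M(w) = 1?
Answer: -10405/3 ≈ -3468.3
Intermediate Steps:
c = -10609/3 (c = -(55 + 48)²/3 = -⅓*103² = -⅓*10609 = -10609/3 ≈ -3536.3)
c + (81 - 13)*M(2) = -10609/3 + (81 - 13)*1 = -10609/3 + 68*1 = -10609/3 + 68 = -10405/3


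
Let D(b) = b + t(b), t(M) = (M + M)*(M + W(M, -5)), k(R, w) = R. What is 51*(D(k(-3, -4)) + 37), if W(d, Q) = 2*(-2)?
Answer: 3876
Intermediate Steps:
W(d, Q) = -4
t(M) = 2*M*(-4 + M) (t(M) = (M + M)*(M - 4) = (2*M)*(-4 + M) = 2*M*(-4 + M))
D(b) = b + 2*b*(-4 + b)
51*(D(k(-3, -4)) + 37) = 51*(-3*(-7 + 2*(-3)) + 37) = 51*(-3*(-7 - 6) + 37) = 51*(-3*(-13) + 37) = 51*(39 + 37) = 51*76 = 3876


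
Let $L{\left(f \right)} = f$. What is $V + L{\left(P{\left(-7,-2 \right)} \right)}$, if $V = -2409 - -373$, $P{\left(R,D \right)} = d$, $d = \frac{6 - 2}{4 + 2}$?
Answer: $- \frac{6106}{3} \approx -2035.3$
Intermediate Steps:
$d = \frac{2}{3}$ ($d = \frac{4}{6} = 4 \cdot \frac{1}{6} = \frac{2}{3} \approx 0.66667$)
$P{\left(R,D \right)} = \frac{2}{3}$
$V = -2036$ ($V = -2409 + 373 = -2036$)
$V + L{\left(P{\left(-7,-2 \right)} \right)} = -2036 + \frac{2}{3} = - \frac{6106}{3}$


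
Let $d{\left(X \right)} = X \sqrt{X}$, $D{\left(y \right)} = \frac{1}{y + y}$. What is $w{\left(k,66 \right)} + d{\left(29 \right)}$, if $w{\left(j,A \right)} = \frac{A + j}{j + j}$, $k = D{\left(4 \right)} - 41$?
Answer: $- \frac{67}{218} + 29 \sqrt{29} \approx 155.86$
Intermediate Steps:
$D{\left(y \right)} = \frac{1}{2 y}$
$k = - \frac{327}{8}$ ($k = \frac{1}{2 \cdot 4} - 41 = \frac{1}{2} \cdot \frac{1}{4} - 41 = \frac{1}{8} - 41 = - \frac{327}{8} \approx -40.875$)
$d{\left(X \right)} = X^{\frac{3}{2}}$
$w{\left(j,A \right)} = \frac{A + j}{2 j}$
$w{\left(k,66 \right)} + d{\left(29 \right)} = \frac{66 - \frac{327}{8}}{2 \left(- \frac{327}{8}\right)} + 29^{\frac{3}{2}} = \frac{1}{2} \left(- \frac{8}{327}\right) \frac{201}{8} + 29 \sqrt{29} = - \frac{67}{218} + 29 \sqrt{29}$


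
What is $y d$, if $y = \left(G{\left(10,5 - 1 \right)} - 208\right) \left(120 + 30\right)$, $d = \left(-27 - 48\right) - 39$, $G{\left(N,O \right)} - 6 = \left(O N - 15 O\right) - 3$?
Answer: $3847500$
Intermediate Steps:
$G{\left(N,O \right)} = 3 - 15 O + N O$ ($G{\left(N,O \right)} = 6 - \left(3 + 15 O - O N\right) = 6 - \left(3 + 15 O - N O\right) = 3 - 15 O + N O$)
$d = -114$ ($d = -75 - 39 = -114$)
$y = -33750$ ($y = \left(\left(3 - 15 \left(5 - 1\right) + 10 \left(5 - 1\right)\right) - 208\right) \left(120 + 30\right) = \left(\left(3 - 15 \left(5 - 1\right) + 10 \left(5 - 1\right)\right) - 208\right) 150 = \left(\left(3 - 60 + 10 \cdot 4\right) - 208\right) 150 = \left(\left(3 - 60 + 40\right) - 208\right) 150 = \left(-17 - 208\right) 150 = \left(-225\right) 150 = -33750$)
$y d = \left(-33750\right) \left(-114\right) = 3847500$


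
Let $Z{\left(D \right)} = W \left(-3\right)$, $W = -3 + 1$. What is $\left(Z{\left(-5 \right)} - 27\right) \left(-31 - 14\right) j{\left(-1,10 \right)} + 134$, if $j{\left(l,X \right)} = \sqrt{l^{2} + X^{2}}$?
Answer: $134 + 945 \sqrt{101} \approx 9631.1$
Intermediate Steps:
$W = -2$
$Z{\left(D \right)} = 6$ ($Z{\left(D \right)} = \left(-2\right) \left(-3\right) = 6$)
$j{\left(l,X \right)} = \sqrt{X^{2} + l^{2}}$
$\left(Z{\left(-5 \right)} - 27\right) \left(-31 - 14\right) j{\left(-1,10 \right)} + 134 = \left(6 - 27\right) \left(-31 - 14\right) \sqrt{10^{2} + \left(-1\right)^{2}} + 134 = \left(-21\right) \left(-45\right) \sqrt{100 + 1} + 134 = 945 \sqrt{101} + 134 = 134 + 945 \sqrt{101}$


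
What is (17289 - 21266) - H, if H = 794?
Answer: -4771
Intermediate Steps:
(17289 - 21266) - H = (17289 - 21266) - 1*794 = -3977 - 794 = -4771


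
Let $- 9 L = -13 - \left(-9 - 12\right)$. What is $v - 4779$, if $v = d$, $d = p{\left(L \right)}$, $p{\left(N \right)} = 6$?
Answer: $-4773$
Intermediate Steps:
$L = - \frac{8}{9}$ ($L = - \frac{-13 - \left(-9 - 12\right)}{9} = - \frac{-13 - -21}{9} = - \frac{-13 + 21}{9} = \left(- \frac{1}{9}\right) 8 = - \frac{8}{9} \approx -0.88889$)
$d = 6$
$v = 6$
$v - 4779 = 6 - 4779 = -4773$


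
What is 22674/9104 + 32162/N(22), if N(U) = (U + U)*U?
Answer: 19671955/550792 ≈ 35.716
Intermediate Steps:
N(U) = 2*U² (N(U) = (2*U)*U = 2*U²)
22674/9104 + 32162/N(22) = 22674/9104 + 32162/((2*22²)) = 22674*(1/9104) + 32162/((2*484)) = 11337/4552 + 32162/968 = 11337/4552 + 32162*(1/968) = 11337/4552 + 16081/484 = 19671955/550792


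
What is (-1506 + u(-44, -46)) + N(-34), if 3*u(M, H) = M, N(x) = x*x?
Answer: -1094/3 ≈ -364.67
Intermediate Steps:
N(x) = x²
u(M, H) = M/3
(-1506 + u(-44, -46)) + N(-34) = (-1506 + (⅓)*(-44)) + (-34)² = (-1506 - 44/3) + 1156 = -4562/3 + 1156 = -1094/3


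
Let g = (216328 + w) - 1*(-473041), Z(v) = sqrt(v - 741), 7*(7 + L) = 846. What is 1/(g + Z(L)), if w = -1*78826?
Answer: 4273801/2609339288333 - I*sqrt(30730)/2609339288333 ≈ 1.6379e-6 - 6.7182e-11*I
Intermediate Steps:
w = -78826
L = 797/7 (L = -7 + (1/7)*846 = -7 + 846/7 = 797/7 ≈ 113.86)
Z(v) = sqrt(-741 + v)
g = 610543 (g = (216328 - 78826) - 1*(-473041) = 137502 + 473041 = 610543)
1/(g + Z(L)) = 1/(610543 + sqrt(-741 + 797/7)) = 1/(610543 + sqrt(-4390/7)) = 1/(610543 + I*sqrt(30730)/7)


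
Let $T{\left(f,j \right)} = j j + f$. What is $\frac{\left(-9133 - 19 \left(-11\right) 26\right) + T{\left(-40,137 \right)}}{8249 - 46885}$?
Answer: $- \frac{7515}{19318} \approx -0.38902$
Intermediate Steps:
$T{\left(f,j \right)} = f + j^{2}$ ($T{\left(f,j \right)} = j^{2} + f = f + j^{2}$)
$\frac{\left(-9133 - 19 \left(-11\right) 26\right) + T{\left(-40,137 \right)}}{8249 - 46885} = \frac{\left(-9133 - 19 \left(-11\right) 26\right) - \left(40 - 137^{2}\right)}{8249 - 46885} = \frac{\left(-9133 - \left(-209\right) 26\right) + \left(-40 + 18769\right)}{-38636} = \left(\left(-9133 - -5434\right) + 18729\right) \left(- \frac{1}{38636}\right) = \left(\left(-9133 + 5434\right) + 18729\right) \left(- \frac{1}{38636}\right) = \left(-3699 + 18729\right) \left(- \frac{1}{38636}\right) = 15030 \left(- \frac{1}{38636}\right) = - \frac{7515}{19318}$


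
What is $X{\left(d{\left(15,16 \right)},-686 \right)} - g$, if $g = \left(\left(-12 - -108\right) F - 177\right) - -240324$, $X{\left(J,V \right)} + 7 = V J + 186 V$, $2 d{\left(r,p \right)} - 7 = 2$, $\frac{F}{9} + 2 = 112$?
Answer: $-465877$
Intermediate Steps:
$F = 990$ ($F = -18 + 9 \cdot 112 = -18 + 1008 = 990$)
$d{\left(r,p \right)} = \frac{9}{2}$ ($d{\left(r,p \right)} = \frac{7}{2} + \frac{1}{2} \cdot 2 = \frac{7}{2} + 1 = \frac{9}{2}$)
$X{\left(J,V \right)} = -7 + 186 V + J V$ ($X{\left(J,V \right)} = -7 + \left(V J + 186 V\right) = -7 + \left(J V + 186 V\right) = -7 + \left(186 V + J V\right) = -7 + 186 V + J V$)
$g = 335187$ ($g = \left(\left(-12 - -108\right) 990 - 177\right) - -240324 = \left(\left(-12 + 108\right) 990 - 177\right) + 240324 = \left(96 \cdot 990 - 177\right) + 240324 = \left(95040 - 177\right) + 240324 = 94863 + 240324 = 335187$)
$X{\left(d{\left(15,16 \right)},-686 \right)} - g = \left(-7 + 186 \left(-686\right) + \frac{9}{2} \left(-686\right)\right) - 335187 = \left(-7 - 127596 - 3087\right) - 335187 = -130690 - 335187 = -465877$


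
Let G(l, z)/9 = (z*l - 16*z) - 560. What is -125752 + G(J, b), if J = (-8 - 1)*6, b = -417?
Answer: 131918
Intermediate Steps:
J = -54 (J = -9*6 = -54)
G(l, z) = -5040 - 144*z + 9*l*z (G(l, z) = 9*((z*l - 16*z) - 560) = 9*((l*z - 16*z) - 560) = 9*((-16*z + l*z) - 560) = 9*(-560 - 16*z + l*z) = -5040 - 144*z + 9*l*z)
-125752 + G(J, b) = -125752 + (-5040 - 144*(-417) + 9*(-54)*(-417)) = -125752 + (-5040 + 60048 + 202662) = -125752 + 257670 = 131918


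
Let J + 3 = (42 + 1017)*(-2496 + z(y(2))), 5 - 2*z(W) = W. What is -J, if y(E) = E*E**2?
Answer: 5289711/2 ≈ 2.6449e+6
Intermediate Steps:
y(E) = E**3
z(W) = 5/2 - W/2
J = -5289711/2 (J = -3 + (42 + 1017)*(-2496 + (5/2 - 1/2*2**3)) = -3 + 1059*(-2496 + (5/2 - 1/2*8)) = -3 + 1059*(-2496 + (5/2 - 4)) = -3 + 1059*(-2496 - 3/2) = -3 + 1059*(-4995/2) = -3 - 5289705/2 = -5289711/2 ≈ -2.6449e+6)
-J = -1*(-5289711/2) = 5289711/2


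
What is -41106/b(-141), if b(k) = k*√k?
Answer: -13702*I*√141/6627 ≈ -24.551*I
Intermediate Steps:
b(k) = k^(3/2)
-41106/b(-141) = -41106*I*√141/19881 = -13702*I*√141/6627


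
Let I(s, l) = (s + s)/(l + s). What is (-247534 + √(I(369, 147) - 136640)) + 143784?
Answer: -103750 + I*√1010578862/86 ≈ -1.0375e+5 + 369.65*I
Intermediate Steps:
I(s, l) = 2*s/(l + s) (I(s, l) = (2*s)/(l + s) = 2*s/(l + s))
(-247534 + √(I(369, 147) - 136640)) + 143784 = (-247534 + √(2*369/(147 + 369) - 136640)) + 143784 = (-247534 + √(2*369/516 - 136640)) + 143784 = (-247534 + √(2*369*(1/516) - 136640)) + 143784 = (-247534 + √(123/86 - 136640)) + 143784 = (-247534 + √(-11750917/86)) + 143784 = (-247534 + I*√1010578862/86) + 143784 = -103750 + I*√1010578862/86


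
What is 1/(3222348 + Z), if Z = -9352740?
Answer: -1/6130392 ≈ -1.6312e-7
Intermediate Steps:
1/(3222348 + Z) = 1/(3222348 - 9352740) = 1/(-6130392) = -1/6130392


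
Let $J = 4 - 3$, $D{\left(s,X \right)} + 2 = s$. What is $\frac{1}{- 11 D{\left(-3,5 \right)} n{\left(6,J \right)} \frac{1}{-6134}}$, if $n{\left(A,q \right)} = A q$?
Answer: $- \frac{3067}{165} \approx -18.588$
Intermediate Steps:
$D{\left(s,X \right)} = -2 + s$
$J = 1$ ($J = 4 - 3 = 1$)
$\frac{1}{- 11 D{\left(-3,5 \right)} n{\left(6,J \right)} \frac{1}{-6134}} = \frac{1}{- 11 \left(-2 - 3\right) 6 \cdot 1 \frac{1}{-6134}} = \frac{1}{\left(-11\right) \left(-5\right) 6 \left(- \frac{1}{6134}\right)} = \frac{1}{55 \cdot 6 \left(- \frac{1}{6134}\right)} = \frac{1}{330 \left(- \frac{1}{6134}\right)} = \frac{1}{- \frac{165}{3067}} = - \frac{3067}{165}$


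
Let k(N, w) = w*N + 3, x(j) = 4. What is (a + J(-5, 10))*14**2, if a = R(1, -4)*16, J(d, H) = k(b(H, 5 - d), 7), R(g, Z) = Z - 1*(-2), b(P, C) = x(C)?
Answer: -196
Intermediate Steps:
b(P, C) = 4
k(N, w) = 3 + N*w (k(N, w) = N*w + 3 = 3 + N*w)
R(g, Z) = 2 + Z (R(g, Z) = Z + 2 = 2 + Z)
J(d, H) = 31 (J(d, H) = 3 + 4*7 = 3 + 28 = 31)
a = -32 (a = (2 - 4)*16 = -2*16 = -32)
(a + J(-5, 10))*14**2 = (-32 + 31)*14**2 = -1*196 = -196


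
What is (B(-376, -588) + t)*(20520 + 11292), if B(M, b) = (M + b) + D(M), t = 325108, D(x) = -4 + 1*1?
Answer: 10311573492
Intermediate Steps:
D(x) = -3 (D(x) = -4 + 1 = -3)
B(M, b) = -3 + M + b (B(M, b) = (M + b) - 3 = -3 + M + b)
(B(-376, -588) + t)*(20520 + 11292) = ((-3 - 376 - 588) + 325108)*(20520 + 11292) = (-967 + 325108)*31812 = 324141*31812 = 10311573492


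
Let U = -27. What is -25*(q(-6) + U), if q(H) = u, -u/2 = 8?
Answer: 1075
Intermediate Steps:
u = -16 (u = -2*8 = -16)
q(H) = -16
-25*(q(-6) + U) = -25*(-16 - 27) = -25*(-43) = 1075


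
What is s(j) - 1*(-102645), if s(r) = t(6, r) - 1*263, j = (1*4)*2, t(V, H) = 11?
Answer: 102393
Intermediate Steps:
j = 8 (j = 4*2 = 8)
s(r) = -252 (s(r) = 11 - 1*263 = 11 - 263 = -252)
s(j) - 1*(-102645) = -252 - 1*(-102645) = -252 + 102645 = 102393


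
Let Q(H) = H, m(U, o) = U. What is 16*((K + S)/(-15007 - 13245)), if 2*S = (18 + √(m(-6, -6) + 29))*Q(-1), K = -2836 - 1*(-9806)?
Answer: -27844/7063 + 2*√23/7063 ≈ -3.9409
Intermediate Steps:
K = 6970 (K = -2836 + 9806 = 6970)
S = -9 - √23/2 (S = ((18 + √(-6 + 29))*(-1))/2 = ((18 + √23)*(-1))/2 = (-18 - √23)/2 = -9 - √23/2 ≈ -11.398)
16*((K + S)/(-15007 - 13245)) = 16*((6970 + (-9 - √23/2))/(-15007 - 13245)) = 16*((6961 - √23/2)/(-28252)) = 16*((6961 - √23/2)*(-1/28252)) = 16*(-6961/28252 + √23/56504) = -27844/7063 + 2*√23/7063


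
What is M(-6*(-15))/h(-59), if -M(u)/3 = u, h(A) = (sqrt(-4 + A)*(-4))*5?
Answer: -9*I*sqrt(7)/14 ≈ -1.7008*I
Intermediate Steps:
h(A) = -20*sqrt(-4 + A) (h(A) = -4*sqrt(-4 + A)*5 = -20*sqrt(-4 + A))
M(u) = -3*u
M(-6*(-15))/h(-59) = (-(-18)*(-15))/((-20*sqrt(-4 - 59))) = (-3*90)/((-60*I*sqrt(7))) = -270*I*sqrt(7)/420 = -9*I*sqrt(7)/14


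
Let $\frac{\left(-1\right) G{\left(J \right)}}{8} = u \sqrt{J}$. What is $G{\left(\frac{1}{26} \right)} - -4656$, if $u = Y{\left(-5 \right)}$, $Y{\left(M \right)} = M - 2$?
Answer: $4656 + \frac{28 \sqrt{26}}{13} \approx 4667.0$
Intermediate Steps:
$Y{\left(M \right)} = -2 + M$
$u = -7$ ($u = -2 - 5 = -7$)
$G{\left(J \right)} = 56 \sqrt{J}$ ($G{\left(J \right)} = - 8 \left(- 7 \sqrt{J}\right) = 56 \sqrt{J}$)
$G{\left(\frac{1}{26} \right)} - -4656 = 56 \sqrt{\frac{1}{26}} - -4656 = \frac{56}{\sqrt{26}} + 4656 = 56 \frac{\sqrt{26}}{26} + 4656 = \frac{28 \sqrt{26}}{13} + 4656 = 4656 + \frac{28 \sqrt{26}}{13}$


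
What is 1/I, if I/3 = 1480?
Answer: 1/4440 ≈ 0.00022523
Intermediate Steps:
I = 4440 (I = 3*1480 = 4440)
1/I = 1/4440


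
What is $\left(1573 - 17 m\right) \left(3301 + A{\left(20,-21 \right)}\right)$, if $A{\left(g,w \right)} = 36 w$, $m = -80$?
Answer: $7464485$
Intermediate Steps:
$\left(1573 - 17 m\right) \left(3301 + A{\left(20,-21 \right)}\right) = \left(1573 - -1360\right) \left(3301 + 36 \left(-21\right)\right) = \left(1573 + 1360\right) \left(3301 - 756\right) = 2933 \cdot 2545 = 7464485$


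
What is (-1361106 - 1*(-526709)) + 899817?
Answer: 65420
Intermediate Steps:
(-1361106 - 1*(-526709)) + 899817 = (-1361106 + 526709) + 899817 = -834397 + 899817 = 65420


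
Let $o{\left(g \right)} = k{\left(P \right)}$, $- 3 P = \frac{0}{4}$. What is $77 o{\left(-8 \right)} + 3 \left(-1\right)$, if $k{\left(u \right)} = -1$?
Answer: $-80$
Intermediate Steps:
$P = 0$ ($P = - \frac{0 \cdot \frac{1}{4}}{3} = \left(- \frac{1}{3}\right) 0 = 0$)
$o{\left(g \right)} = -1$
$77 o{\left(-8 \right)} + 3 \left(-1\right) = 77 \left(-1\right) + 3 \left(-1\right) = -77 - 3 = -80$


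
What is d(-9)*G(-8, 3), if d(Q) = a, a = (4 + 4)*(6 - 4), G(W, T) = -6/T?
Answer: -32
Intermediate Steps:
a = 16 (a = 8*2 = 16)
d(Q) = 16
d(-9)*G(-8, 3) = 16*(-6/3) = 16*(-6*⅓) = 16*(-2) = -32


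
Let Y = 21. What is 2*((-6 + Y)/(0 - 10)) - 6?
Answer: -9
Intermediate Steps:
2*((-6 + Y)/(0 - 10)) - 6 = 2*((-6 + 21)/(0 - 10)) - 6 = 2*(15/(-10)) - 6 = 2*(15*(-1/10)) - 6 = 2*(-3/2) - 6 = -3 - 6 = -9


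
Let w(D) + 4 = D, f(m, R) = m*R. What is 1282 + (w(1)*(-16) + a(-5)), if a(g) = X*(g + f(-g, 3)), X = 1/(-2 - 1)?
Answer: 3980/3 ≈ 1326.7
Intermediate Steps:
f(m, R) = R*m
X = -⅓ (X = 1/(-3) = -⅓ ≈ -0.33333)
w(D) = -4 + D
a(g) = 2*g/3 (a(g) = -(g + 3*(-g))/3 = -(g - 3*g)/3 = -(-2)*g/3 = 2*g/3)
1282 + (w(1)*(-16) + a(-5)) = 1282 + ((-4 + 1)*(-16) + (⅔)*(-5)) = 1282 + (-3*(-16) - 10/3) = 1282 + (48 - 10/3) = 1282 + 134/3 = 3980/3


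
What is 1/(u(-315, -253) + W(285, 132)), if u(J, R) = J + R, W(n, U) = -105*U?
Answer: -1/14428 ≈ -6.9310e-5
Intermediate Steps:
1/(u(-315, -253) + W(285, 132)) = 1/((-315 - 253) - 105*132) = 1/(-568 - 13860) = 1/(-14428) = -1/14428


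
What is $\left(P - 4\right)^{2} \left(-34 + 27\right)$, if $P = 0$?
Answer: $-112$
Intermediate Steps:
$\left(P - 4\right)^{2} \left(-34 + 27\right) = \left(0 - 4\right)^{2} \left(-34 + 27\right) = \left(-4\right)^{2} \left(-7\right) = 16 \left(-7\right) = -112$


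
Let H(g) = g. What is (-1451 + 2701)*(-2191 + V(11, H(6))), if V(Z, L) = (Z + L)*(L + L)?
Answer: -2483750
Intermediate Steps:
V(Z, L) = 2*L*(L + Z) (V(Z, L) = (L + Z)*(2*L) = 2*L*(L + Z))
(-1451 + 2701)*(-2191 + V(11, H(6))) = (-1451 + 2701)*(-2191 + 2*6*(6 + 11)) = 1250*(-2191 + 2*6*17) = 1250*(-2191 + 204) = 1250*(-1987) = -2483750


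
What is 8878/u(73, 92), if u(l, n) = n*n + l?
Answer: 8878/8537 ≈ 1.0399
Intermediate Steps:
u(l, n) = l + n² (u(l, n) = n² + l = l + n²)
8878/u(73, 92) = 8878/(73 + 92²) = 8878/(73 + 8464) = 8878/8537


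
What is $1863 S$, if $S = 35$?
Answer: $65205$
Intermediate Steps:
$1863 S = 1863 \cdot 35 = 65205$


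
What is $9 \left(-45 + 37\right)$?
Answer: $-72$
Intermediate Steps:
$9 \left(-45 + 37\right) = 9 \left(-8\right) = -72$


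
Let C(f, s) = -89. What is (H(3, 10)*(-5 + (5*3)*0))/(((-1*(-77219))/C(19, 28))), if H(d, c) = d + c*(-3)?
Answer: -12015/77219 ≈ -0.15560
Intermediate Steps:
H(d, c) = d - 3*c
(H(3, 10)*(-5 + (5*3)*0))/(((-1*(-77219))/C(19, 28))) = ((3 - 3*10)*(-5 + (5*3)*0))/((-1*(-77219)/(-89))) = ((3 - 30)*(-5 + 15*0))/((77219*(-1/89))) = (-27*(-5 + 0))/(-77219/89) = -27*(-5)*(-89/77219) = 135*(-89/77219) = -12015/77219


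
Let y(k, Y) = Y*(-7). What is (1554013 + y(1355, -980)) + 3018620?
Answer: 4579493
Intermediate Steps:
y(k, Y) = -7*Y
(1554013 + y(1355, -980)) + 3018620 = (1554013 - 7*(-980)) + 3018620 = (1554013 + 6860) + 3018620 = 1560873 + 3018620 = 4579493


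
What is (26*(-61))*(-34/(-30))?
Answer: -26962/15 ≈ -1797.5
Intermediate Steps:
(26*(-61))*(-34/(-30)) = -(-53924)*(-1)/30 = -1586*17/15 = -26962/15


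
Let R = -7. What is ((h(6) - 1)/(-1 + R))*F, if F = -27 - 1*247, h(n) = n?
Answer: 685/4 ≈ 171.25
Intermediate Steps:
F = -274 (F = -27 - 247 = -274)
((h(6) - 1)/(-1 + R))*F = ((6 - 1)/(-1 - 7))*(-274) = (5/(-8))*(-274) = (5*(-1/8))*(-274) = -5/8*(-274) = 685/4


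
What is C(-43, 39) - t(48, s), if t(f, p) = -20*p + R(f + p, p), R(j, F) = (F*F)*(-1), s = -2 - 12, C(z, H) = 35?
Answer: -49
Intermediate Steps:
s = -14
R(j, F) = -F**2 (R(j, F) = F**2*(-1) = -F**2)
t(f, p) = -p**2 - 20*p (t(f, p) = -20*p - p**2 = -p**2 - 20*p)
C(-43, 39) - t(48, s) = 35 - (-14)*(-20 - 1*(-14)) = 35 - (-14)*(-20 + 14) = 35 - (-14)*(-6) = 35 - 1*84 = 35 - 84 = -49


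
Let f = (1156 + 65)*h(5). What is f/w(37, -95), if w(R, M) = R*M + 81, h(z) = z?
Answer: -6105/3434 ≈ -1.7778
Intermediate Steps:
w(R, M) = 81 + M*R (w(R, M) = M*R + 81 = 81 + M*R)
f = 6105 (f = (1156 + 65)*5 = 1221*5 = 6105)
f/w(37, -95) = 6105/(81 - 95*37) = 6105/(81 - 3515) = 6105/(-3434) = 6105*(-1/3434) = -6105/3434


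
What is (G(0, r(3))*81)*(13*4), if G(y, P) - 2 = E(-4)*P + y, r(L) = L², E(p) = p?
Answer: -143208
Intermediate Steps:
G(y, P) = 2 + y - 4*P (G(y, P) = 2 + (-4*P + y) = 2 + (y - 4*P) = 2 + y - 4*P)
(G(0, r(3))*81)*(13*4) = ((2 + 0 - 4*3²)*81)*(13*4) = ((2 + 0 - 4*9)*81)*52 = ((2 + 0 - 36)*81)*52 = -34*81*52 = -2754*52 = -143208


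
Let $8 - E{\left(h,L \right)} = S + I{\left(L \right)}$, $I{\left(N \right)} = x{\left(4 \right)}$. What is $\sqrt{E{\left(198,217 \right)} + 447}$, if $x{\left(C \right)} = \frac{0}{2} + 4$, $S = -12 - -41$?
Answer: $\sqrt{422} \approx 20.543$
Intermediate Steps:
$S = 29$ ($S = -12 + 41 = 29$)
$x{\left(C \right)} = 4$ ($x{\left(C \right)} = 0 \cdot \frac{1}{2} + 4 = 0 + 4 = 4$)
$I{\left(N \right)} = 4$
$E{\left(h,L \right)} = -25$ ($E{\left(h,L \right)} = 8 - \left(29 + 4\right) = 8 - 33 = -25$)
$\sqrt{E{\left(198,217 \right)} + 447} = \sqrt{-25 + 447} = \sqrt{422}$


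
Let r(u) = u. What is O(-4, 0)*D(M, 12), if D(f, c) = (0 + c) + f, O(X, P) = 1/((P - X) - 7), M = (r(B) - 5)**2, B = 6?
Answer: -13/3 ≈ -4.3333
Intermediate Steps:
M = 1 (M = (6 - 5)**2 = 1**2 = 1)
O(X, P) = 1/(-7 + P - X)
D(f, c) = c + f
O(-4, 0)*D(M, 12) = (12 + 1)/(-7 + 0 - 1*(-4)) = 13/(-7 + 0 + 4) = 13/(-3) = -1/3*13 = -13/3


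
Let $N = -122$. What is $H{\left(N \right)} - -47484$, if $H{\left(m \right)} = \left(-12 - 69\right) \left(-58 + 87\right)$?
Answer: $45135$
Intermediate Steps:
$H{\left(m \right)} = -2349$ ($H{\left(m \right)} = \left(-81\right) 29 = -2349$)
$H{\left(N \right)} - -47484 = -2349 - -47484 = -2349 + 47484 = 45135$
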